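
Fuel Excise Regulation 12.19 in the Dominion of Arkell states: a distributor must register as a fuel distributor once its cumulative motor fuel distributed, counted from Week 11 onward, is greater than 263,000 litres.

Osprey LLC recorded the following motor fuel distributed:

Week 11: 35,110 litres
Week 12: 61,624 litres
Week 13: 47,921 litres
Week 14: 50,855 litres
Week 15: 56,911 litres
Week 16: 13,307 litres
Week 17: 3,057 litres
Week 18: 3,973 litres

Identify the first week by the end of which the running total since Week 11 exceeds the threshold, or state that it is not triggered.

Week 16

Through Week 11: 35,110 litres
Through Week 12: 96,734 litres
Through Week 13: 144,655 litres
Through Week 14: 195,510 litres
Through Week 15: 252,421 litres
Through Week 16: 265,728 litres ← exceeds threshold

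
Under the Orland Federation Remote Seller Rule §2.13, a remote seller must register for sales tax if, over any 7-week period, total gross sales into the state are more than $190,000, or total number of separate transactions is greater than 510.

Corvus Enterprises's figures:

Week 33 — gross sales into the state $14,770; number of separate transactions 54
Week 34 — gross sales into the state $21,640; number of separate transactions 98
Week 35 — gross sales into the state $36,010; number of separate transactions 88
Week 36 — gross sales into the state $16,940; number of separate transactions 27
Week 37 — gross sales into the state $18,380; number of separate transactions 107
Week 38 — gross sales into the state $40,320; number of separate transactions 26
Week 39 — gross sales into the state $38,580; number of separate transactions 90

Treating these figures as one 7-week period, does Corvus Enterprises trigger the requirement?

Total gross sales into the state: $14,770 + $21,640 + $36,010 + $16,940 + $18,380 + $40,320 + $38,580 = $186,640 (≤ $190,000).
Total number of separate transactions: 54 + 98 + 88 + 27 + 107 + 26 + 90 = 490 (≤ 510).
The test is 'or': neither threshold is exceeded.

No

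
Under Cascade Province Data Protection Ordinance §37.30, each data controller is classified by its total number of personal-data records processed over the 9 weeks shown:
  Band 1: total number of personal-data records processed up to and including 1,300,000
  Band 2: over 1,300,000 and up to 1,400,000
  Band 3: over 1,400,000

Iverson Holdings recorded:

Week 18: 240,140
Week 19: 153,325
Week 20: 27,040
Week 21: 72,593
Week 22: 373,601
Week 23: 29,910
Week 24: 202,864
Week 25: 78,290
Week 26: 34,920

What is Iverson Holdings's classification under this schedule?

Band 1

Total number of personal-data records processed: 240,140 + 153,325 + 27,040 + 72,593 + 373,601 + 29,910 + 202,864 + 78,290 + 34,920 = 1,212,683.
1,212,683 ≤ 1,300,000, so Band 1 applies.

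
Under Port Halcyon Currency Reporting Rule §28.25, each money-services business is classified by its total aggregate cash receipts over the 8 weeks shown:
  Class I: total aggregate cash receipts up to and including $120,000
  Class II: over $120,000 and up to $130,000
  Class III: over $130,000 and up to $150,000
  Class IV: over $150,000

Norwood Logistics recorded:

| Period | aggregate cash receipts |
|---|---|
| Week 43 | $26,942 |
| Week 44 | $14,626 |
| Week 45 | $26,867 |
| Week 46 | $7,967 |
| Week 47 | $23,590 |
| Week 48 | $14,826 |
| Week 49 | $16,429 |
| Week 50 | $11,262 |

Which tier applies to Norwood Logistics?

Total aggregate cash receipts: $26,942 + $14,626 + $26,867 + $7,967 + $23,590 + $14,826 + $16,429 + $11,262 = $142,509.
$130,000 < $142,509 ≤ $150,000, so Class III applies.

Class III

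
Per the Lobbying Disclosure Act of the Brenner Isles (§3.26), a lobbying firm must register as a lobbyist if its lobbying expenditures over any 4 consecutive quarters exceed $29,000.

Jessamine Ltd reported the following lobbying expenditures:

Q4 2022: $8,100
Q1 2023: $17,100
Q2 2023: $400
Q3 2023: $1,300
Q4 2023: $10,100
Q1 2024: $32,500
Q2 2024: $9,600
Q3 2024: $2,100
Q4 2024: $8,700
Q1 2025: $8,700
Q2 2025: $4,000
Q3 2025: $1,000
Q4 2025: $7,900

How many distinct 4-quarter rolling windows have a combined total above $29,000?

5

Q4 2022–Q3 2023: $8,100 + $17,100 + $400 + $1,300 = $26,900 (under)
Q1 2023–Q4 2023: $17,100 + $400 + $1,300 + $10,100 = $28,900 (under)
Q2 2023–Q1 2024: $400 + $1,300 + $10,100 + $32,500 = $44,300 (over)
Q3 2023–Q2 2024: $1,300 + $10,100 + $32,500 + $9,600 = $53,500 (over)
Q4 2023–Q3 2024: $10,100 + $32,500 + $9,600 + $2,100 = $54,300 (over)
Q1 2024–Q4 2024: $32,500 + $9,600 + $2,100 + $8,700 = $52,900 (over)
Q2 2024–Q1 2025: $9,600 + $2,100 + $8,700 + $8,700 = $29,100 (over)
Q3 2024–Q2 2025: $2,100 + $8,700 + $8,700 + $4,000 = $23,500 (under)
Q4 2024–Q3 2025: $8,700 + $8,700 + $4,000 + $1,000 = $22,400 (under)
Q1 2025–Q4 2025: $8,700 + $4,000 + $1,000 + $7,900 = $21,600 (under)
5 windows exceed the threshold.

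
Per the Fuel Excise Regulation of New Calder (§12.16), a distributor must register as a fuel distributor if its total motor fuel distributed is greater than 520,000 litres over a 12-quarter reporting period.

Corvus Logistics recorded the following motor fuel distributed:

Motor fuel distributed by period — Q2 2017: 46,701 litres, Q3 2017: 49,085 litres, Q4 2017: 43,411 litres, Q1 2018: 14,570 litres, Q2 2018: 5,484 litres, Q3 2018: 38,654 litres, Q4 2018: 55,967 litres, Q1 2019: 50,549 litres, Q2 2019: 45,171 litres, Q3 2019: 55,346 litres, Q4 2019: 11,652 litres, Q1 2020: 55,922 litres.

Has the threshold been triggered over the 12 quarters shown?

No

Total motor fuel distributed: 46,701 litres + 49,085 litres + 43,411 litres + 14,570 litres + 5,484 litres + 38,654 litres + 55,967 litres + 50,549 litres + 45,171 litres + 55,346 litres + 11,652 litres + 55,922 litres = 472,512 litres.
472,512 litres ≤ 520,000 litres, so the threshold is not exceeded.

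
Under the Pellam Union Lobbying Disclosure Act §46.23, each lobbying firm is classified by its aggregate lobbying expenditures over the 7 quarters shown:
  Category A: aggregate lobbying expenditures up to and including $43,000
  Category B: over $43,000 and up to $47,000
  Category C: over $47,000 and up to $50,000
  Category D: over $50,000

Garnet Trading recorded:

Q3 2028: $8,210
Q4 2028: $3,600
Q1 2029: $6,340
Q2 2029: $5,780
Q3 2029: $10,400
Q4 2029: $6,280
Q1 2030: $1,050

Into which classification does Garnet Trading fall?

Category A

Aggregate lobbying expenditures: $8,210 + $3,600 + $6,340 + $5,780 + $10,400 + $6,280 + $1,050 = $41,660.
$41,660 ≤ $43,000, so Category A applies.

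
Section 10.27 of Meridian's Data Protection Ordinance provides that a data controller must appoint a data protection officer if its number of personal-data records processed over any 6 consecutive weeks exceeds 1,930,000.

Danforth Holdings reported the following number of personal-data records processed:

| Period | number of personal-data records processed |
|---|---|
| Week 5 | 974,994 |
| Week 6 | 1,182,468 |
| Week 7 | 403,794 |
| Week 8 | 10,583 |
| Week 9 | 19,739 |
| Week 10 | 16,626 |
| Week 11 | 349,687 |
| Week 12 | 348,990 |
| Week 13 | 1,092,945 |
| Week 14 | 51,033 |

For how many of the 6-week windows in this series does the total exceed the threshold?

Week 5–Week 10: 974,994 + 1,182,468 + 403,794 + 10,583 + 19,739 + 16,626 = 2,608,204 (over)
Week 6–Week 11: 1,182,468 + 403,794 + 10,583 + 19,739 + 16,626 + 349,687 = 1,982,897 (over)
Week 7–Week 12: 403,794 + 10,583 + 19,739 + 16,626 + 349,687 + 348,990 = 1,149,419 (under)
Week 8–Week 13: 10,583 + 19,739 + 16,626 + 349,687 + 348,990 + 1,092,945 = 1,838,570 (under)
Week 9–Week 14: 19,739 + 16,626 + 349,687 + 348,990 + 1,092,945 + 51,033 = 1,879,020 (under)
2 windows exceed the threshold.

2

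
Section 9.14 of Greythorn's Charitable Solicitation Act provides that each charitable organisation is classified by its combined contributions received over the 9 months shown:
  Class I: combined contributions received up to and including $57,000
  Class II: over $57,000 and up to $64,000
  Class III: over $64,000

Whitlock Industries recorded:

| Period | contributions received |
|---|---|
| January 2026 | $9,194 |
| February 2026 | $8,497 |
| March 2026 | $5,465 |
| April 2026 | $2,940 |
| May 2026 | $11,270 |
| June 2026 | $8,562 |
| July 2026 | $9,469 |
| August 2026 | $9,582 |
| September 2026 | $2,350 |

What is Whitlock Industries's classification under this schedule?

Combined contributions received: $9,194 + $8,497 + $5,465 + $2,940 + $11,270 + $8,562 + $9,469 + $9,582 + $2,350 = $67,329.
$67,329 > $64,000, so Class III applies.

Class III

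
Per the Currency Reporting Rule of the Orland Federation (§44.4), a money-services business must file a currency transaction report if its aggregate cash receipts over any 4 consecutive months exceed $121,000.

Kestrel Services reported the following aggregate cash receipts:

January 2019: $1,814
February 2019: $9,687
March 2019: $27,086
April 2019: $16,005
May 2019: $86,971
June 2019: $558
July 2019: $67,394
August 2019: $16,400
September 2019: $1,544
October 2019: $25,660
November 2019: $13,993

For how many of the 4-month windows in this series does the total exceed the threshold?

January 2019–April 2019: $1,814 + $9,687 + $27,086 + $16,005 = $54,592 (under)
February 2019–May 2019: $9,687 + $27,086 + $16,005 + $86,971 = $139,749 (over)
March 2019–June 2019: $27,086 + $16,005 + $86,971 + $558 = $130,620 (over)
April 2019–July 2019: $16,005 + $86,971 + $558 + $67,394 = $170,928 (over)
May 2019–August 2019: $86,971 + $558 + $67,394 + $16,400 = $171,323 (over)
June 2019–September 2019: $558 + $67,394 + $16,400 + $1,544 = $85,896 (under)
July 2019–October 2019: $67,394 + $16,400 + $1,544 + $25,660 = $110,998 (under)
August 2019–November 2019: $16,400 + $1,544 + $25,660 + $13,993 = $57,597 (under)
4 windows exceed the threshold.

4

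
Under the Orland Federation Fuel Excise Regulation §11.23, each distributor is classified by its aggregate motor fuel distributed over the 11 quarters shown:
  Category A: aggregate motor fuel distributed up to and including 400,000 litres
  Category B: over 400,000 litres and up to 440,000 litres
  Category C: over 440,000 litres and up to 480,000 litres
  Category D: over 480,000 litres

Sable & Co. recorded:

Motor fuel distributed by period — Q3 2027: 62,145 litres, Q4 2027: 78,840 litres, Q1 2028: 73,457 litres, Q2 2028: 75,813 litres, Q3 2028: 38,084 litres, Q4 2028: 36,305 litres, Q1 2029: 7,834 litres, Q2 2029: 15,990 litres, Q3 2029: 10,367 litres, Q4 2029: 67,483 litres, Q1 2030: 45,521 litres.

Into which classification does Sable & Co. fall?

Aggregate motor fuel distributed: 62,145 litres + 78,840 litres + 73,457 litres + 75,813 litres + 38,084 litres + 36,305 litres + 7,834 litres + 15,990 litres + 10,367 litres + 67,483 litres + 45,521 litres = 511,839 litres.
511,839 litres > 480,000 litres, so Category D applies.

Category D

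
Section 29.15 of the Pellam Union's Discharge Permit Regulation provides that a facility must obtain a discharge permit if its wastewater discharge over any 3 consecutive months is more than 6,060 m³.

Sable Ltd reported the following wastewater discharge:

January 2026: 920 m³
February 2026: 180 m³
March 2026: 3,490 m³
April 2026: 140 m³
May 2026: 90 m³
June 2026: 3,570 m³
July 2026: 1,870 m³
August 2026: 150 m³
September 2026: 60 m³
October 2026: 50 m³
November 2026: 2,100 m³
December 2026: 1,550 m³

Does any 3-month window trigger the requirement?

No

January 2026–March 2026: 920 m³ + 180 m³ + 3,490 m³ = 4,590 m³ (under)
February 2026–April 2026: 180 m³ + 3,490 m³ + 140 m³ = 3,810 m³ (under)
March 2026–May 2026: 3,490 m³ + 140 m³ + 90 m³ = 3,720 m³ (under)
April 2026–June 2026: 140 m³ + 90 m³ + 3,570 m³ = 3,800 m³ (under)
May 2026–July 2026: 90 m³ + 3,570 m³ + 1,870 m³ = 5,530 m³ (under)
June 2026–August 2026: 3,570 m³ + 1,870 m³ + 150 m³ = 5,590 m³ (under)
July 2026–September 2026: 1,870 m³ + 150 m³ + 60 m³ = 2,080 m³ (under)
August 2026–October 2026: 150 m³ + 60 m³ + 50 m³ = 260 m³ (under)
September 2026–November 2026: 60 m³ + 50 m³ + 2,100 m³ = 2,210 m³ (under)
October 2026–December 2026: 50 m³ + 2,100 m³ + 1,550 m³ = 3,700 m³ (under)
No window exceeds 6,060 m³.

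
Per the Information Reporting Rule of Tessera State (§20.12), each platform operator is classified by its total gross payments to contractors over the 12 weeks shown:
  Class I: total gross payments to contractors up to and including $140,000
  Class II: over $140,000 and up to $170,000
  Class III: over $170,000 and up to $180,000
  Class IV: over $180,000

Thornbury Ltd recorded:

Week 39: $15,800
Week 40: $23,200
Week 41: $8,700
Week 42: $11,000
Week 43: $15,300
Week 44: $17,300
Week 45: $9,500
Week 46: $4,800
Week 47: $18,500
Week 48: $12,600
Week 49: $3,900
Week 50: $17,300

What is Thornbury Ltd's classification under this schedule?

Class II

Total gross payments to contractors: $15,800 + $23,200 + $8,700 + $11,000 + $15,300 + $17,300 + $9,500 + $4,800 + $18,500 + $12,600 + $3,900 + $17,300 = $157,900.
$140,000 < $157,900 ≤ $170,000, so Class II applies.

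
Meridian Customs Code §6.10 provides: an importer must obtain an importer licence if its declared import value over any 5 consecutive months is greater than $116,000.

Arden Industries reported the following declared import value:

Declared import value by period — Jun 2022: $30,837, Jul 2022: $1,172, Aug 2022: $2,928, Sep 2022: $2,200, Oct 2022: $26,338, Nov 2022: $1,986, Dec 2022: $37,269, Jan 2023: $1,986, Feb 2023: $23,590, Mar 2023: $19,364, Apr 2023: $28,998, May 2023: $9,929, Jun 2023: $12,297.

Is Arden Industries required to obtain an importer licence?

No

Jun 2022–Oct 2022: $30,837 + $1,172 + $2,928 + $2,200 + $26,338 = $63,475 (under)
Jul 2022–Nov 2022: $1,172 + $2,928 + $2,200 + $26,338 + $1,986 = $34,624 (under)
Aug 2022–Dec 2022: $2,928 + $2,200 + $26,338 + $1,986 + $37,269 = $70,721 (under)
Sep 2022–Jan 2023: $2,200 + $26,338 + $1,986 + $37,269 + $1,986 = $69,779 (under)
Oct 2022–Feb 2023: $26,338 + $1,986 + $37,269 + $1,986 + $23,590 = $91,169 (under)
Nov 2022–Mar 2023: $1,986 + $37,269 + $1,986 + $23,590 + $19,364 = $84,195 (under)
Dec 2022–Apr 2023: $37,269 + $1,986 + $23,590 + $19,364 + $28,998 = $111,207 (under)
Jan 2023–May 2023: $1,986 + $23,590 + $19,364 + $28,998 + $9,929 = $83,867 (under)
Feb 2023–Jun 2023: $23,590 + $19,364 + $28,998 + $9,929 + $12,297 = $94,178 (under)
No window exceeds $116,000.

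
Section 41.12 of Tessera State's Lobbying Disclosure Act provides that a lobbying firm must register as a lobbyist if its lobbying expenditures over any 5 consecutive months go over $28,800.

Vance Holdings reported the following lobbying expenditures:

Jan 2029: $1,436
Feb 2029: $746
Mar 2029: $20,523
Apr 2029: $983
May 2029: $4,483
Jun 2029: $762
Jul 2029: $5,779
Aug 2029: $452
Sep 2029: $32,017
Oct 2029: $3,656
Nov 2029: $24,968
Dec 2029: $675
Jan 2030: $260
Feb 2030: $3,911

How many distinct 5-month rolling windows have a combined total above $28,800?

Jan 2029–May 2029: $1,436 + $746 + $20,523 + $983 + $4,483 = $28,171 (under)
Feb 2029–Jun 2029: $746 + $20,523 + $983 + $4,483 + $762 = $27,497 (under)
Mar 2029–Jul 2029: $20,523 + $983 + $4,483 + $762 + $5,779 = $32,530 (over)
Apr 2029–Aug 2029: $983 + $4,483 + $762 + $5,779 + $452 = $12,459 (under)
May 2029–Sep 2029: $4,483 + $762 + $5,779 + $452 + $32,017 = $43,493 (over)
Jun 2029–Oct 2029: $762 + $5,779 + $452 + $32,017 + $3,656 = $42,666 (over)
Jul 2029–Nov 2029: $5,779 + $452 + $32,017 + $3,656 + $24,968 = $66,872 (over)
Aug 2029–Dec 2029: $452 + $32,017 + $3,656 + $24,968 + $675 = $61,768 (over)
Sep 2029–Jan 2030: $32,017 + $3,656 + $24,968 + $675 + $260 = $61,576 (over)
Oct 2029–Feb 2030: $3,656 + $24,968 + $675 + $260 + $3,911 = $33,470 (over)
7 windows exceed the threshold.

7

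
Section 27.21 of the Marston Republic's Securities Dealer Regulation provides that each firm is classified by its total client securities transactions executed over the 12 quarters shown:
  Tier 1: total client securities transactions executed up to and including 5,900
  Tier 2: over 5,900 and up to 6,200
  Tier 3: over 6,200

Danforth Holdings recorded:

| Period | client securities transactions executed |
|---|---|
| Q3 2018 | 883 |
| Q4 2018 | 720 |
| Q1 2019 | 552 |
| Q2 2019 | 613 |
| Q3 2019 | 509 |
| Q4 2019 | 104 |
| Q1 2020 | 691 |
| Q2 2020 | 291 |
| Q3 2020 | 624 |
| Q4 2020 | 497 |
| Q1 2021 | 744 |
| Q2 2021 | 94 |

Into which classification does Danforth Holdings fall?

Total client securities transactions executed: 883 + 720 + 552 + 613 + 509 + 104 + 691 + 291 + 624 + 497 + 744 + 94 = 6,322.
6,322 > 6,200, so Tier 3 applies.

Tier 3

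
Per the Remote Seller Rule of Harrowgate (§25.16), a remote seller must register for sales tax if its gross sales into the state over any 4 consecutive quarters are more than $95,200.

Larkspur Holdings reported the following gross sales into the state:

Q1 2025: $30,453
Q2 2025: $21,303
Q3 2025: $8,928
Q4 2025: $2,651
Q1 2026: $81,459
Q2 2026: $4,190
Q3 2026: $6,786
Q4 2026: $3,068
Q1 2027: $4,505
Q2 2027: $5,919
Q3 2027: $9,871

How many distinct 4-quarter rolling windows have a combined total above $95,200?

3

Q1 2025–Q4 2025: $30,453 + $21,303 + $8,928 + $2,651 = $63,335 (under)
Q2 2025–Q1 2026: $21,303 + $8,928 + $2,651 + $81,459 = $114,341 (over)
Q3 2025–Q2 2026: $8,928 + $2,651 + $81,459 + $4,190 = $97,228 (over)
Q4 2025–Q3 2026: $2,651 + $81,459 + $4,190 + $6,786 = $95,086 (under)
Q1 2026–Q4 2026: $81,459 + $4,190 + $6,786 + $3,068 = $95,503 (over)
Q2 2026–Q1 2027: $4,190 + $6,786 + $3,068 + $4,505 = $18,549 (under)
Q3 2026–Q2 2027: $6,786 + $3,068 + $4,505 + $5,919 = $20,278 (under)
Q4 2026–Q3 2027: $3,068 + $4,505 + $5,919 + $9,871 = $23,363 (under)
3 windows exceed the threshold.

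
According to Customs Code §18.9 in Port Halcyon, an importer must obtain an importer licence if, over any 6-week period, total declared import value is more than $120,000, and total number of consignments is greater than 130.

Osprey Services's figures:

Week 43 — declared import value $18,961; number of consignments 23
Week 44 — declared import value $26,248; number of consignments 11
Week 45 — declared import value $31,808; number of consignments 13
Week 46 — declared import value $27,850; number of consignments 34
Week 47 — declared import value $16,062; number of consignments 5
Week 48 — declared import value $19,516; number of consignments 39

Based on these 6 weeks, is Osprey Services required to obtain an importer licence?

No

Total declared import value: $18,961 + $26,248 + $31,808 + $27,850 + $16,062 + $19,516 = $140,445 (> $120,000).
Total number of consignments: 23 + 11 + 13 + 34 + 5 + 39 = 125 (≤ 130).
The test is 'and': the rule requires both, and at least one is not exceeded.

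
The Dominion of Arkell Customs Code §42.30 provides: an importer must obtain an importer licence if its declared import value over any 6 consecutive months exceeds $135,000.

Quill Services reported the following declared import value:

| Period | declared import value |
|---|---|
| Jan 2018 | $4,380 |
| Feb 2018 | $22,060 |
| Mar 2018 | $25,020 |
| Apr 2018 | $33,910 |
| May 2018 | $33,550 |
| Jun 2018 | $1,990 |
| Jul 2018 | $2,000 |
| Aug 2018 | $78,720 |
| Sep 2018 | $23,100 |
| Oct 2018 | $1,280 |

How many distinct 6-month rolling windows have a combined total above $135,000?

Jan 2018–Jun 2018: $4,380 + $22,060 + $25,020 + $33,910 + $33,550 + $1,990 = $120,910 (under)
Feb 2018–Jul 2018: $22,060 + $25,020 + $33,910 + $33,550 + $1,990 + $2,000 = $118,530 (under)
Mar 2018–Aug 2018: $25,020 + $33,910 + $33,550 + $1,990 + $2,000 + $78,720 = $175,190 (over)
Apr 2018–Sep 2018: $33,910 + $33,550 + $1,990 + $2,000 + $78,720 + $23,100 = $173,270 (over)
May 2018–Oct 2018: $33,550 + $1,990 + $2,000 + $78,720 + $23,100 + $1,280 = $140,640 (over)
3 windows exceed the threshold.

3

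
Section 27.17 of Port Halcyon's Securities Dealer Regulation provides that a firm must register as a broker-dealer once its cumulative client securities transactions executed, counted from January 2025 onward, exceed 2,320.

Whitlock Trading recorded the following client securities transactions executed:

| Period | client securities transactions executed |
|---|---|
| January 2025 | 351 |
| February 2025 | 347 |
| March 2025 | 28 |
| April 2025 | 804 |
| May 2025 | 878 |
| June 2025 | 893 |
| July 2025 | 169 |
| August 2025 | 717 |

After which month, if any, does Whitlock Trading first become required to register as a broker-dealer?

Through January 2025: 351
Through February 2025: 698
Through March 2025: 726
Through April 2025: 1,530
Through May 2025: 2,408 ← exceeds threshold

May 2025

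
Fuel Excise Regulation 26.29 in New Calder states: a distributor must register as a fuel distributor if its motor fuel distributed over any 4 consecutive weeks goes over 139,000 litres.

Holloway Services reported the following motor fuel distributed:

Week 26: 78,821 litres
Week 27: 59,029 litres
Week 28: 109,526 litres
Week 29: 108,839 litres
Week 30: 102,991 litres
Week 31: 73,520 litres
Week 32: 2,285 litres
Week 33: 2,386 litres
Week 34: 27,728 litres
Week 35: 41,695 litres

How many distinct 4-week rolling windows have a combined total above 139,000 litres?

Week 26–Week 29: 78,821 litres + 59,029 litres + 109,526 litres + 108,839 litres = 356,215 litres (over)
Week 27–Week 30: 59,029 litres + 109,526 litres + 108,839 litres + 102,991 litres = 380,385 litres (over)
Week 28–Week 31: 109,526 litres + 108,839 litres + 102,991 litres + 73,520 litres = 394,876 litres (over)
Week 29–Week 32: 108,839 litres + 102,991 litres + 73,520 litres + 2,285 litres = 287,635 litres (over)
Week 30–Week 33: 102,991 litres + 73,520 litres + 2,285 litres + 2,386 litres = 181,182 litres (over)
Week 31–Week 34: 73,520 litres + 2,285 litres + 2,386 litres + 27,728 litres = 105,919 litres (under)
Week 32–Week 35: 2,285 litres + 2,386 litres + 27,728 litres + 41,695 litres = 74,094 litres (under)
5 windows exceed the threshold.

5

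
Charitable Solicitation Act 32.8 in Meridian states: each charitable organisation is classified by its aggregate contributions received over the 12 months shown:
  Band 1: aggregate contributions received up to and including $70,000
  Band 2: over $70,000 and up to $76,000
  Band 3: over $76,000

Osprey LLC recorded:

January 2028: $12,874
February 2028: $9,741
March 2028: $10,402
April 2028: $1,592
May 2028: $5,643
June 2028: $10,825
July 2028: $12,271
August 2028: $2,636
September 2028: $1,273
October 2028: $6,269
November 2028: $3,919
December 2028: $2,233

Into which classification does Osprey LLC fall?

Band 3

Aggregate contributions received: $12,874 + $9,741 + $10,402 + $1,592 + $5,643 + $10,825 + $12,271 + $2,636 + $1,273 + $6,269 + $3,919 + $2,233 = $79,678.
$79,678 > $76,000, so Band 3 applies.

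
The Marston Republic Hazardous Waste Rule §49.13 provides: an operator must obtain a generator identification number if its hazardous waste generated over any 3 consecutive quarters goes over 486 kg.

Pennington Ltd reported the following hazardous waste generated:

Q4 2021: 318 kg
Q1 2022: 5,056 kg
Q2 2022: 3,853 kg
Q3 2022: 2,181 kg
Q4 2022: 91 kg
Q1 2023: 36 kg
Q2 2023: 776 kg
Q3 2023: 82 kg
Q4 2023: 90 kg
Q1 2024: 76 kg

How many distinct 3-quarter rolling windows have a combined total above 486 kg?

7

Q4 2021–Q2 2022: 318 kg + 5,056 kg + 3,853 kg = 9,227 kg (over)
Q1 2022–Q3 2022: 5,056 kg + 3,853 kg + 2,181 kg = 11,090 kg (over)
Q2 2022–Q4 2022: 3,853 kg + 2,181 kg + 91 kg = 6,125 kg (over)
Q3 2022–Q1 2023: 2,181 kg + 91 kg + 36 kg = 2,308 kg (over)
Q4 2022–Q2 2023: 91 kg + 36 kg + 776 kg = 903 kg (over)
Q1 2023–Q3 2023: 36 kg + 776 kg + 82 kg = 894 kg (over)
Q2 2023–Q4 2023: 776 kg + 82 kg + 90 kg = 948 kg (over)
Q3 2023–Q1 2024: 82 kg + 90 kg + 76 kg = 248 kg (under)
7 windows exceed the threshold.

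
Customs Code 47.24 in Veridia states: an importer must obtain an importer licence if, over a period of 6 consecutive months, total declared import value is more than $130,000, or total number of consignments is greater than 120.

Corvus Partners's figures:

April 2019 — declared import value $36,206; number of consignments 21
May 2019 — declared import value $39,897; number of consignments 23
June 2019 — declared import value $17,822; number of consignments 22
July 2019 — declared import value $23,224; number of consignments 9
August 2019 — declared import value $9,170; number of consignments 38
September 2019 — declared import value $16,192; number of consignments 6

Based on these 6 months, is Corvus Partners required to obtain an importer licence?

Total declared import value: $36,206 + $39,897 + $17,822 + $23,224 + $9,170 + $16,192 = $142,511 (> $130,000).
Total number of consignments: 21 + 23 + 22 + 9 + 38 + 6 = 119 (≤ 120).
The test is 'or': at least one threshold is exceeded.

Yes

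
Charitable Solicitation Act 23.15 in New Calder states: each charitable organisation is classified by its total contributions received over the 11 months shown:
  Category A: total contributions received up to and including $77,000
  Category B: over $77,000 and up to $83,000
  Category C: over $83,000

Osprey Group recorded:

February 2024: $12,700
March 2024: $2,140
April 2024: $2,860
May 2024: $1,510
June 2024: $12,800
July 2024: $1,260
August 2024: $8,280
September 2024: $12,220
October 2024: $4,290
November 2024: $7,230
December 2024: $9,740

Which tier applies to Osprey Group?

Total contributions received: $12,700 + $2,140 + $2,860 + $1,510 + $12,800 + $1,260 + $8,280 + $12,220 + $4,290 + $7,230 + $9,740 = $75,030.
$75,030 ≤ $77,000, so Category A applies.

Category A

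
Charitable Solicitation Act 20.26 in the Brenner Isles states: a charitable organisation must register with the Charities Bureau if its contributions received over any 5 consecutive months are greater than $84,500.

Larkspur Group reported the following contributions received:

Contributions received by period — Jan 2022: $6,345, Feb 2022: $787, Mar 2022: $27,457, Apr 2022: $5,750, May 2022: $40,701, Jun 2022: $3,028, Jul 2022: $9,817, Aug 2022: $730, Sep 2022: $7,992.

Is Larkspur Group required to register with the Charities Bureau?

Jan 2022–May 2022: $6,345 + $787 + $27,457 + $5,750 + $40,701 = $81,040 (under)
Feb 2022–Jun 2022: $787 + $27,457 + $5,750 + $40,701 + $3,028 = $77,723 (under)
Mar 2022–Jul 2022: $27,457 + $5,750 + $40,701 + $3,028 + $9,817 = $86,753 (over)
Apr 2022–Aug 2022: $5,750 + $40,701 + $3,028 + $9,817 + $730 = $60,026 (under)
May 2022–Sep 2022: $40,701 + $3,028 + $9,817 + $730 + $7,992 = $62,268 (under)
At least one window exceeds $84,500.

Yes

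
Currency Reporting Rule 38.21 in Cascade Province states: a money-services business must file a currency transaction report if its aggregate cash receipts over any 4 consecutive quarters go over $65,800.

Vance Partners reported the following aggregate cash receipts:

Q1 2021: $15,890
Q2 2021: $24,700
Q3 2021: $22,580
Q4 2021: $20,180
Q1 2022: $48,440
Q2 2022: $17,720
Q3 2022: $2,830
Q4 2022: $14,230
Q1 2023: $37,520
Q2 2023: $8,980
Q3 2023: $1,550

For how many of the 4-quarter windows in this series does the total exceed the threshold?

Q1 2021–Q4 2021: $15,890 + $24,700 + $22,580 + $20,180 = $83,350 (over)
Q2 2021–Q1 2022: $24,700 + $22,580 + $20,180 + $48,440 = $115,900 (over)
Q3 2021–Q2 2022: $22,580 + $20,180 + $48,440 + $17,720 = $108,920 (over)
Q4 2021–Q3 2022: $20,180 + $48,440 + $17,720 + $2,830 = $89,170 (over)
Q1 2022–Q4 2022: $48,440 + $17,720 + $2,830 + $14,230 = $83,220 (over)
Q2 2022–Q1 2023: $17,720 + $2,830 + $14,230 + $37,520 = $72,300 (over)
Q3 2022–Q2 2023: $2,830 + $14,230 + $37,520 + $8,980 = $63,560 (under)
Q4 2022–Q3 2023: $14,230 + $37,520 + $8,980 + $1,550 = $62,280 (under)
6 windows exceed the threshold.

6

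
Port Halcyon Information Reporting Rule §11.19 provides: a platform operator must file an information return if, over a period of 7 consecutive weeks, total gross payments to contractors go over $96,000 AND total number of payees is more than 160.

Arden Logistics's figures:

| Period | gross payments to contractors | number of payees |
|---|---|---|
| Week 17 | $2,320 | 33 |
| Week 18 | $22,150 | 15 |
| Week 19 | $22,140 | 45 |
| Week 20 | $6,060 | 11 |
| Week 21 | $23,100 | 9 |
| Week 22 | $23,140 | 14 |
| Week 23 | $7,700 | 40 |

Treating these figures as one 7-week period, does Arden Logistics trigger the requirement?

Yes

Total gross payments to contractors: $2,320 + $22,150 + $22,140 + $6,060 + $23,100 + $23,140 + $7,700 = $106,610 (> $96,000).
Total number of payees: 33 + 15 + 45 + 11 + 9 + 14 + 40 = 167 (> 160).
The test is 'and': both thresholds are exceeded.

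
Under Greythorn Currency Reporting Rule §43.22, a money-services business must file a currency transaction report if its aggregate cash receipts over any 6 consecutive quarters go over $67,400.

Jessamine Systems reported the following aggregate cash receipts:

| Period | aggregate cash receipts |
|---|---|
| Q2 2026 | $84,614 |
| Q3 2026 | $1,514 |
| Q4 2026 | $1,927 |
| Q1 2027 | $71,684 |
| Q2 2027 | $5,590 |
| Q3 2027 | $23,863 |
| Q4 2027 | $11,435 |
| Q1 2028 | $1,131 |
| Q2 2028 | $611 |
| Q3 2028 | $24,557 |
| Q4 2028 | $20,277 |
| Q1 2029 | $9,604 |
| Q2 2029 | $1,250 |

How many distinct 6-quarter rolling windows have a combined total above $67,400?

Q2 2026–Q3 2027: $84,614 + $1,514 + $1,927 + $71,684 + $5,590 + $23,863 = $189,192 (over)
Q3 2026–Q4 2027: $1,514 + $1,927 + $71,684 + $5,590 + $23,863 + $11,435 = $116,013 (over)
Q4 2026–Q1 2028: $1,927 + $71,684 + $5,590 + $23,863 + $11,435 + $1,131 = $115,630 (over)
Q1 2027–Q2 2028: $71,684 + $5,590 + $23,863 + $11,435 + $1,131 + $611 = $114,314 (over)
Q2 2027–Q3 2028: $5,590 + $23,863 + $11,435 + $1,131 + $611 + $24,557 = $67,187 (under)
Q3 2027–Q4 2028: $23,863 + $11,435 + $1,131 + $611 + $24,557 + $20,277 = $81,874 (over)
Q4 2027–Q1 2029: $11,435 + $1,131 + $611 + $24,557 + $20,277 + $9,604 = $67,615 (over)
Q1 2028–Q2 2029: $1,131 + $611 + $24,557 + $20,277 + $9,604 + $1,250 = $57,430 (under)
6 windows exceed the threshold.

6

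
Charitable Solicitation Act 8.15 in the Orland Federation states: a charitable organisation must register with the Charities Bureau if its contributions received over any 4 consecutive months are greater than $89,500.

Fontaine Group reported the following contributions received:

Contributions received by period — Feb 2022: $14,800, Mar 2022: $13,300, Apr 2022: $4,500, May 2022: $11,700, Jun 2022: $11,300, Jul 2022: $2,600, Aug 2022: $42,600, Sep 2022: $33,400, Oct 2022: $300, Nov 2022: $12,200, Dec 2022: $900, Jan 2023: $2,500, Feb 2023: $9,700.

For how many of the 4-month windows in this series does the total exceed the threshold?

1

Feb 2022–May 2022: $14,800 + $13,300 + $4,500 + $11,700 = $44,300 (under)
Mar 2022–Jun 2022: $13,300 + $4,500 + $11,700 + $11,300 = $40,800 (under)
Apr 2022–Jul 2022: $4,500 + $11,700 + $11,300 + $2,600 = $30,100 (under)
May 2022–Aug 2022: $11,700 + $11,300 + $2,600 + $42,600 = $68,200 (under)
Jun 2022–Sep 2022: $11,300 + $2,600 + $42,600 + $33,400 = $89,900 (over)
Jul 2022–Oct 2022: $2,600 + $42,600 + $33,400 + $300 = $78,900 (under)
Aug 2022–Nov 2022: $42,600 + $33,400 + $300 + $12,200 = $88,500 (under)
Sep 2022–Dec 2022: $33,400 + $300 + $12,200 + $900 = $46,800 (under)
Oct 2022–Jan 2023: $300 + $12,200 + $900 + $2,500 = $15,900 (under)
Nov 2022–Feb 2023: $12,200 + $900 + $2,500 + $9,700 = $25,300 (under)
1 window exceeds the threshold.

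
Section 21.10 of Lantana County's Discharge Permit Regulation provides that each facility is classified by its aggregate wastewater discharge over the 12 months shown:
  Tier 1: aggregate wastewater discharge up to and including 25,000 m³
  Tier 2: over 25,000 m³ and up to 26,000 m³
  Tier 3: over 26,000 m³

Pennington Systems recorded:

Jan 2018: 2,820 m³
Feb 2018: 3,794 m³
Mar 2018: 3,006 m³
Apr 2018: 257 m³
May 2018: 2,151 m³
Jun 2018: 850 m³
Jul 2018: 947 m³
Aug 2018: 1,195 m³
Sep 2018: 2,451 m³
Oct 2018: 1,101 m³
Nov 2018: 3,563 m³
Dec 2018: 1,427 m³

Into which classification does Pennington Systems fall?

Aggregate wastewater discharge: 2,820 m³ + 3,794 m³ + 3,006 m³ + 257 m³ + 2,151 m³ + 850 m³ + 947 m³ + 1,195 m³ + 2,451 m³ + 1,101 m³ + 3,563 m³ + 1,427 m³ = 23,562 m³.
23,562 m³ ≤ 25,000 m³, so Tier 1 applies.

Tier 1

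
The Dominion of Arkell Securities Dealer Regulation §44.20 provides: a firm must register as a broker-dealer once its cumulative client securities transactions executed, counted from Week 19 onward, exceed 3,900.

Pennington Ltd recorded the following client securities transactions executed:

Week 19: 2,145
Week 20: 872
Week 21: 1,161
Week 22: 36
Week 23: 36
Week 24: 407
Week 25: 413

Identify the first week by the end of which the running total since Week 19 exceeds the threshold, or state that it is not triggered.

Week 21

Through Week 19: 2,145
Through Week 20: 3,017
Through Week 21: 4,178 ← exceeds threshold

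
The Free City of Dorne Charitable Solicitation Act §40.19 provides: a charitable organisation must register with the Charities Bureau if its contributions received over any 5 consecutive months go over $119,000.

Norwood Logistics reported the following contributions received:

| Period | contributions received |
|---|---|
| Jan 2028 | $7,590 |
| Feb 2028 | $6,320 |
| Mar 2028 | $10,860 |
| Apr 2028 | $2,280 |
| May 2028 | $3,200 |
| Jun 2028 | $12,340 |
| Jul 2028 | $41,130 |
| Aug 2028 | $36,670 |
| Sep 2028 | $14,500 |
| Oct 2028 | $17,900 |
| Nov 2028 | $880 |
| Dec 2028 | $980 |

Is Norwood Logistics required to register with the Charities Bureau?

Jan 2028–May 2028: $7,590 + $6,320 + $10,860 + $2,280 + $3,200 = $30,250 (under)
Feb 2028–Jun 2028: $6,320 + $10,860 + $2,280 + $3,200 + $12,340 = $35,000 (under)
Mar 2028–Jul 2028: $10,860 + $2,280 + $3,200 + $12,340 + $41,130 = $69,810 (under)
Apr 2028–Aug 2028: $2,280 + $3,200 + $12,340 + $41,130 + $36,670 = $95,620 (under)
May 2028–Sep 2028: $3,200 + $12,340 + $41,130 + $36,670 + $14,500 = $107,840 (under)
Jun 2028–Oct 2028: $12,340 + $41,130 + $36,670 + $14,500 + $17,900 = $122,540 (over)
Jul 2028–Nov 2028: $41,130 + $36,670 + $14,500 + $17,900 + $880 = $111,080 (under)
Aug 2028–Dec 2028: $36,670 + $14,500 + $17,900 + $880 + $980 = $70,930 (under)
At least one window exceeds $119,000.

Yes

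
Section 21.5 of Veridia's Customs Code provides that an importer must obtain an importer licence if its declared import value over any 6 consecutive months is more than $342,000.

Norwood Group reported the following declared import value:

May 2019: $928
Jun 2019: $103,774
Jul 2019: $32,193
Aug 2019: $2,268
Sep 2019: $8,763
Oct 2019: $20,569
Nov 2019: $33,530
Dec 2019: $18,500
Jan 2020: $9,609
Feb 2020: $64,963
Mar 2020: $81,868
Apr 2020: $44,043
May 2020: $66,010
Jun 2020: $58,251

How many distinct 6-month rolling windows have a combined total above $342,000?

May 2019–Oct 2019: $928 + $103,774 + $32,193 + $2,268 + $8,763 + $20,569 = $168,495 (under)
Jun 2019–Nov 2019: $103,774 + $32,193 + $2,268 + $8,763 + $20,569 + $33,530 = $201,097 (under)
Jul 2019–Dec 2019: $32,193 + $2,268 + $8,763 + $20,569 + $33,530 + $18,500 = $115,823 (under)
Aug 2019–Jan 2020: $2,268 + $8,763 + $20,569 + $33,530 + $18,500 + $9,609 = $93,239 (under)
Sep 2019–Feb 2020: $8,763 + $20,569 + $33,530 + $18,500 + $9,609 + $64,963 = $155,934 (under)
Oct 2019–Mar 2020: $20,569 + $33,530 + $18,500 + $9,609 + $64,963 + $81,868 = $229,039 (under)
Nov 2019–Apr 2020: $33,530 + $18,500 + $9,609 + $64,963 + $81,868 + $44,043 = $252,513 (under)
Dec 2019–May 2020: $18,500 + $9,609 + $64,963 + $81,868 + $44,043 + $66,010 = $284,993 (under)
Jan 2020–Jun 2020: $9,609 + $64,963 + $81,868 + $44,043 + $66,010 + $58,251 = $324,744 (under)
0 windows exceed the threshold.

0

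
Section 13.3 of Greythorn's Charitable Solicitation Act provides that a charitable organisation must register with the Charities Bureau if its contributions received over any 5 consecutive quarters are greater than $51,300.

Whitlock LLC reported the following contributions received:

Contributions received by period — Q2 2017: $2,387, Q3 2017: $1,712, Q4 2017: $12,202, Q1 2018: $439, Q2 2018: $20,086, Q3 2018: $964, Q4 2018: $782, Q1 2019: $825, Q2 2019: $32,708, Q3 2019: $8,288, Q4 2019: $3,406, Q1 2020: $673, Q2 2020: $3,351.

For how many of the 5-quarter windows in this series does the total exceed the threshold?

1

Q2 2017–Q2 2018: $2,387 + $1,712 + $12,202 + $439 + $20,086 = $36,826 (under)
Q3 2017–Q3 2018: $1,712 + $12,202 + $439 + $20,086 + $964 = $35,403 (under)
Q4 2017–Q4 2018: $12,202 + $439 + $20,086 + $964 + $782 = $34,473 (under)
Q1 2018–Q1 2019: $439 + $20,086 + $964 + $782 + $825 = $23,096 (under)
Q2 2018–Q2 2019: $20,086 + $964 + $782 + $825 + $32,708 = $55,365 (over)
Q3 2018–Q3 2019: $964 + $782 + $825 + $32,708 + $8,288 = $43,567 (under)
Q4 2018–Q4 2019: $782 + $825 + $32,708 + $8,288 + $3,406 = $46,009 (under)
Q1 2019–Q1 2020: $825 + $32,708 + $8,288 + $3,406 + $673 = $45,900 (under)
Q2 2019–Q2 2020: $32,708 + $8,288 + $3,406 + $673 + $3,351 = $48,426 (under)
1 window exceeds the threshold.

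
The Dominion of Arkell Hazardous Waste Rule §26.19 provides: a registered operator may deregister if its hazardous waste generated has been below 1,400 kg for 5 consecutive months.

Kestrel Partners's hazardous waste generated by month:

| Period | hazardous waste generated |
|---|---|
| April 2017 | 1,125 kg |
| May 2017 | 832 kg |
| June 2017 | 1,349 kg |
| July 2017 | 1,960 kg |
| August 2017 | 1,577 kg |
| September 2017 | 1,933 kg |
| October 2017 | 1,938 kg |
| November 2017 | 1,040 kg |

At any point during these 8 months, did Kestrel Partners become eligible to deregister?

No

Months below 1,400 kg: April 2017, May 2017, June 2017, November 2017.
Longest run of consecutive months below the threshold: 3.
3 < 5, so Kestrel Partners never became eligible.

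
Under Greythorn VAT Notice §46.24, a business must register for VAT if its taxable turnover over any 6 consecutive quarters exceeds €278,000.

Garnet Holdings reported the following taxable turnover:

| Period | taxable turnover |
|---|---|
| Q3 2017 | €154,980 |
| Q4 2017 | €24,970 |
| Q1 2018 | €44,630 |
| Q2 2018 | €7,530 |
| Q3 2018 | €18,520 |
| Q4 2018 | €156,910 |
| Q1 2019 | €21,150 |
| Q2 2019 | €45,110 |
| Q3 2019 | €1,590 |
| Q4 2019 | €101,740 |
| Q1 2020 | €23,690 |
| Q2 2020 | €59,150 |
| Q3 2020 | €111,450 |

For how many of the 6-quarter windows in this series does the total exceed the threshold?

5

Q3 2017–Q4 2018: €154,980 + €24,970 + €44,630 + €7,530 + €18,520 + €156,910 = €407,540 (over)
Q4 2017–Q1 2019: €24,970 + €44,630 + €7,530 + €18,520 + €156,910 + €21,150 = €273,710 (under)
Q1 2018–Q2 2019: €44,630 + €7,530 + €18,520 + €156,910 + €21,150 + €45,110 = €293,850 (over)
Q2 2018–Q3 2019: €7,530 + €18,520 + €156,910 + €21,150 + €45,110 + €1,590 = €250,810 (under)
Q3 2018–Q4 2019: €18,520 + €156,910 + €21,150 + €45,110 + €1,590 + €101,740 = €345,020 (over)
Q4 2018–Q1 2020: €156,910 + €21,150 + €45,110 + €1,590 + €101,740 + €23,690 = €350,190 (over)
Q1 2019–Q2 2020: €21,150 + €45,110 + €1,590 + €101,740 + €23,690 + €59,150 = €252,430 (under)
Q2 2019–Q3 2020: €45,110 + €1,590 + €101,740 + €23,690 + €59,150 + €111,450 = €342,730 (over)
5 windows exceed the threshold.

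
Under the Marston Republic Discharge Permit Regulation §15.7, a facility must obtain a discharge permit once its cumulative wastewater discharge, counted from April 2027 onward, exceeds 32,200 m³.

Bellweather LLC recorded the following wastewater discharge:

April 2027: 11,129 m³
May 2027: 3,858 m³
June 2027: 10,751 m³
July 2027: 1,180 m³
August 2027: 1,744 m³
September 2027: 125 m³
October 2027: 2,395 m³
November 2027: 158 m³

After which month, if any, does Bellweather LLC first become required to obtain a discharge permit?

Not triggered

Through April 2027: 11,129 m³
Through May 2027: 14,987 m³
Through June 2027: 25,738 m³
Through July 2027: 26,918 m³
Through August 2027: 28,662 m³
Through September 2027: 28,787 m³
Through October 2027: 31,182 m³
Through November 2027: 31,340 m³
Final cumulative total 31,340 m³ ≤ 32,200 m³; the threshold is never exceeded.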